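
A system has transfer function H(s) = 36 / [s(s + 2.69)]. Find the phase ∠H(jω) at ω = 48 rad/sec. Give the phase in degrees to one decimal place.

∠(j48 + 2.69) = arctan(48/2.69) = 86.79°
∠(j48) = 90.00°
∠H(j48) = − (86.79° + 90.00°) = -176.79°

-176.8°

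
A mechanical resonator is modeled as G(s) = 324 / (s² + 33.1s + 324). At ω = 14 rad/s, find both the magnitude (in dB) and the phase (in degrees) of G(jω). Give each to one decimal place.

|(j14)² + 33.1(j14) + 324| = |128 + j463.4| = 480.8
|G(j14)| = 324 / 480.8 = 0.67394
20 log₁₀(0.67394) = -3.43 dB
∠[(j14)² + 33.1(j14) + 324] = ∠[128 + j463.4] = 74.56°
∠G(j14) = −74.56° = -74.56°

|G| = -3.4 dB, ∠G = -74.6 deg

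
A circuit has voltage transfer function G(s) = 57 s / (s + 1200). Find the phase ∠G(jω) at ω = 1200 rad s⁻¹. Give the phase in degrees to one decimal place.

∠(j1200) = 90.00°
∠(j1200 + 1200) = arctan(1200/1200) = 45.00°
∠G(j1200) = 90.00° − 45.00° = 45.00°

45.0°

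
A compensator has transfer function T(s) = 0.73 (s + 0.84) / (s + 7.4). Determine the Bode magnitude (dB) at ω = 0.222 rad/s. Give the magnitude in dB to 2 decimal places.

|j0.222 + 0.84| = √(0.222² + 0.84²) = 0.8688
|j0.222 + 7.4| = √(0.222² + 7.4²) = 7.403
|T(j0.222)| = 0.73 × 0.8688 / 7.403 = 0.085671
20 log₁₀(0.085671) = -21.343 dB

-21.34 dB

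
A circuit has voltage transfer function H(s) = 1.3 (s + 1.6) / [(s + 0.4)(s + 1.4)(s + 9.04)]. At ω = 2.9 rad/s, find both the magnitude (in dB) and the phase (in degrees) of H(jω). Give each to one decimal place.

|j2.9 + 1.6| = √(2.9² + 1.6²) = 3.312
|j2.9 + 0.4| = √(2.9² + 0.4²) = 2.927
|j2.9 + 1.4| = √(2.9² + 1.4²) = 3.22
|j2.9 + 9.04| = √(2.9² + 9.04²) = 9.494
|H(j2.9)| = 1.3 × 3.312 / (2.927 × 3.22 × 9.494) = 0.048109
20 log₁₀(0.048109) = -26.36 dB
∠(j2.9 + 1.6) = arctan(2.9/1.6) = 61.11°
∠(j2.9 + 0.4) = arctan(2.9/0.4) = 82.15°
∠(j2.9 + 1.4) = arctan(2.9/1.4) = 64.23°
∠(j2.9 + 9.04) = arctan(2.9/9.04) = 17.79°
∠H(j2.9) = 61.11° − (82.15° + 64.23° + 17.79°) = -103.05°

|H| = -26.4 dB, ∠H = -103.0 deg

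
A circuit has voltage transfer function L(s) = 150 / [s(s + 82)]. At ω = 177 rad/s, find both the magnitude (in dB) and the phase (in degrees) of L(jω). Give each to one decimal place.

|j177 + 82| = √(177² + 82²) = 195.1
|j177| = 177
|L(j177)| = 150 / (195.1 × 177) = 0.0043443
20 log₁₀(0.0043443) = -47.24 dB
∠(j177 + 82) = arctan(177/82) = 65.14°
∠(j177) = 90.00°
∠L(j177) = − (65.14° + 90.00°) = -155.14°

|L| = -47.2 dB, ∠L = -155.1 deg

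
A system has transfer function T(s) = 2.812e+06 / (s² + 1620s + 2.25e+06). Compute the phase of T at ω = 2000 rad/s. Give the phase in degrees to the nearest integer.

∠[(j2000)² + 1620(j2000) + 2.25e+06] = ∠[-1.75e+06 + j3.24e+06] = 118.37°
∠T(j2000) = −118.37° = -118.37°

-118 deg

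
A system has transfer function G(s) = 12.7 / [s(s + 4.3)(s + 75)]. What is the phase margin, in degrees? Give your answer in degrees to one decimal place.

Gain crossover: |G(jω)| = 1 at ω ≈ 0.0394 rad/sec.
∠G(j0.0394) = −90° − arctan(0.0394/4.3) − arctan(0.0394/75) ≈ -90.55°
PM = 180° + (-90.55°) = 89.45°

89.4 deg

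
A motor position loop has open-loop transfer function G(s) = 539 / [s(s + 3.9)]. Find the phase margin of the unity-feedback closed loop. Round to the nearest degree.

10°

Gain crossover: |G(jω)| = 1 at ω ≈ 23.1 rad s⁻¹.
∠G(j23.1) = −90° − arctan(23.1/3.9) ≈ -170.40°
PM = 180° + (-170.40°) = 9.60°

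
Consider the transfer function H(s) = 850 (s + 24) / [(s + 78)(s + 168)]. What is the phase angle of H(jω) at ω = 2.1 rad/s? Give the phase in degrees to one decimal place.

2.7°

∠(j2.1 + 24) = arctan(2.1/24) = 5.00°
∠(j2.1 + 78) = arctan(2.1/78) = 1.54°
∠(j2.1 + 168) = arctan(2.1/168) = 0.72°
∠H(j2.1) = 5.00° − (1.54° + 0.72°) = 2.74°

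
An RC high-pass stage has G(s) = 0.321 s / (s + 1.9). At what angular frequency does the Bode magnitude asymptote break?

The single real pole at s = −1.9 gives a corner at ω = 1.9 rad/s.

1.9 rad/s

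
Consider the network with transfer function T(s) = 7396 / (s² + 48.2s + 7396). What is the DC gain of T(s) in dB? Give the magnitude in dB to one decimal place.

0.0 dB

T(0) = 7396 / 7396 = 1
20 log₁₀(1) = 0.00 dB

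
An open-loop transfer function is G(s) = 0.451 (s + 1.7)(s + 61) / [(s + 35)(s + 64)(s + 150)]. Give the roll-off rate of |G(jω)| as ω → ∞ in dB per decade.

With 2 zeros and 3 poles, the high-frequency asymptotic slope is 20 × (2 − 3) = -20 dB/decade.

-20 dB/decade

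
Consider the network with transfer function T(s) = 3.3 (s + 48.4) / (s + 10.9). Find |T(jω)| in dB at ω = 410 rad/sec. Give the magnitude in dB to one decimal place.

|j410 + 48.4| = √(410² + 48.4²) = 412.8
|j410 + 10.9| = √(410² + 10.9²) = 410.1
|T(j410)| = 3.3 × 412.8 / 410.1 = 3.3217
20 log₁₀(3.3217) = 10.43 dB

10.4 dB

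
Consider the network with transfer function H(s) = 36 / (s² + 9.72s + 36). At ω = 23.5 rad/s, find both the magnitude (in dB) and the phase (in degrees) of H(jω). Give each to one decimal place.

|(j23.5)² + 9.72(j23.5) + 36| = |-516.25 + j228.42| = 564.5
|H(j23.5)| = 36 / 564.5 = 0.06377
20 log₁₀(0.06377) = -23.91 dB
∠[(j23.5)² + 9.72(j23.5) + 36] = ∠[-516.25 + j228.42] = 156.13°
∠H(j23.5) = −156.13° = -156.13°

|H| = -23.9 dB, ∠H = -156.1°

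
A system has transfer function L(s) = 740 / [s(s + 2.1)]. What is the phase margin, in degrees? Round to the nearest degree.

4°

Gain crossover: |L(jω)| = 1 at ω ≈ 27.2 rad s⁻¹.
∠L(j27.2) = −90° − arctan(27.2/2.1) ≈ -175.58°
PM = 180° + (-175.58°) = 4.42°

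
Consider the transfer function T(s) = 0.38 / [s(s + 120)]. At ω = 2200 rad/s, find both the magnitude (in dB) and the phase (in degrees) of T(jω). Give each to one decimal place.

|T| = -142.1 dB, ∠T = -176.9 deg

|j2200 + 120| = √(2200² + 120²) = 2203
|j2200| = 2200
|T(j2200)| = 0.38 / (2203 × 2200) = 7.8396e-08
20 log₁₀(7.8396e-08) = -142.11 dB
∠(j2200 + 120) = arctan(2200/120) = 86.88°
∠(j2200) = 90.00°
∠T(j2200) = − (86.88° + 90.00°) = -176.88°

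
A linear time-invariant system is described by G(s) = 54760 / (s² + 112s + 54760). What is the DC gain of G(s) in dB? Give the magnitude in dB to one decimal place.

0.0 dB

G(0) = 54760 / 54760 = 1
20 log₁₀(1) = 0.00 dB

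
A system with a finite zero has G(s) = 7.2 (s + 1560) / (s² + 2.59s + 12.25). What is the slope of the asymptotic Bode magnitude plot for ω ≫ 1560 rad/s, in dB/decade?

-20 dB/decade

With 1 zero and 2 poles, the high-frequency asymptotic slope is 20 × (1 − 2) = -20 dB/decade.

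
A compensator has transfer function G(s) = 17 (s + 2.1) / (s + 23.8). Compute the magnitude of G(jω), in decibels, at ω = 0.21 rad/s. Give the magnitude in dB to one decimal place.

|j0.21 + 2.1| = √(0.21² + 2.1²) = 2.11
|j0.21 + 23.8| = √(0.21² + 23.8²) = 23.8
|G(j0.21)| = 17 × 2.11 / 23.8 = 1.5074
20 log₁₀(1.5074) = 3.56 dB

3.6 dB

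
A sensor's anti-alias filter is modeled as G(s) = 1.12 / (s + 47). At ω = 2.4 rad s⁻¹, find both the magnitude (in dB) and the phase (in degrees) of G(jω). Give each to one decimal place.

|j2.4 + 47| = √(2.4² + 47²) = 47.06
|G(j2.4)| = 1.12 / 47.06 = 0.023799
20 log₁₀(0.023799) = -32.47 dB
∠(j2.4 + 47) = arctan(2.4/47) = 2.92°
∠G(j2.4) = −2.92° = -2.92°

|G| = -32.5 dB, ∠G = -2.9°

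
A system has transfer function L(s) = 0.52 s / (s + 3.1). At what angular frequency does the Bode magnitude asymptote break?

3.1 rad/s

The single real pole at s = −3.1 gives a corner at ω = 3.1 rad/s.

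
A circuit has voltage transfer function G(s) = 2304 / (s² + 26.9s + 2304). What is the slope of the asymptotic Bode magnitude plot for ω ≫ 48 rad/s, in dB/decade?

-40 dB/decade

With 0 zeros and 2 poles, the high-frequency asymptotic slope is 20 × (0 − 2) = -40 dB/decade.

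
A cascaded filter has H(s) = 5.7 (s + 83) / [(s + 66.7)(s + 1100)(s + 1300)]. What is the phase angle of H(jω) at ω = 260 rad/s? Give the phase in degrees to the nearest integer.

-28°

∠(j260 + 83) = arctan(260/83) = 72.30°
∠(j260 + 66.7) = arctan(260/66.7) = 75.61°
∠(j260 + 1100) = arctan(260/1100) = 13.30°
∠(j260 + 1300) = arctan(260/1300) = 11.31°
∠H(j260) = 72.30° − (75.61° + 13.30° + 11.31°) = -27.92°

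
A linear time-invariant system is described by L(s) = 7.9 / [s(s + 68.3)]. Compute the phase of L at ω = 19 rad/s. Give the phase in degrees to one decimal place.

-105.5°

∠(j19 + 68.3) = arctan(19/68.3) = 15.55°
∠(j19) = 90.00°
∠L(j19) = − (15.55° + 90.00°) = -105.55°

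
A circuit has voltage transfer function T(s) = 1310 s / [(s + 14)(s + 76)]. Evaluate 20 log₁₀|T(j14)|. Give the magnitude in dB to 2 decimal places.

21.57 dB

|j14| = 14
|j14 + 14| = √(14² + 14²) = 19.8
|j14 + 76| = √(14² + 76²) = 77.28
|T(j14)| = 1310 × 14 / (19.8 × 77.28) = 11.987
20 log₁₀(11.987) = 21.574 dB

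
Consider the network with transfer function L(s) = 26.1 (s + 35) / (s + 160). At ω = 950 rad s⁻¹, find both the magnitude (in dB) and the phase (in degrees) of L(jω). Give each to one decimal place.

|j950 + 35| = √(950² + 35²) = 950.6
|j950 + 160| = √(950² + 160²) = 963.4
|L(j950)| = 26.1 × 950.6 / 963.4 = 25.755
20 log₁₀(25.755) = 28.22 dB
∠(j950 + 35) = arctan(950/35) = 87.89°
∠(j950 + 160) = arctan(950/160) = 80.44°
∠L(j950) = 87.89° − 80.44° = 7.45°

|L| = 28.2 dB, ∠L = 7.5°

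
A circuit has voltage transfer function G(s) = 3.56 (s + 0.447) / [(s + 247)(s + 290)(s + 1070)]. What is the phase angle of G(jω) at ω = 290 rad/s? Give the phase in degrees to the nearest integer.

∠(j290 + 0.447) = arctan(290/0.447) = 89.91°
∠(j290 + 247) = arctan(290/247) = 49.58°
∠(j290 + 290) = arctan(290/290) = 45.00°
∠(j290 + 1070) = arctan(290/1070) = 15.16°
∠G(j290) = 89.91° − (49.58° + 45.00° + 15.16°) = -19.83°

-20°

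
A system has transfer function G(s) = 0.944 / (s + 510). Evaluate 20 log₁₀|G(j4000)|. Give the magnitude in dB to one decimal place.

|j4000 + 510| = √(4000² + 510²) = 4032
|G(j4000)| = 0.944 / 4032 = 0.0002341
20 log₁₀(0.0002341) = -72.61 dB

-72.6 dB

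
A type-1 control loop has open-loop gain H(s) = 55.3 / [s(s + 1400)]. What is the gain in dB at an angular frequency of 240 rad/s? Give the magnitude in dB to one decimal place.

|j240 + 1400| = √(240² + 1400²) = 1420
|j240| = 240
|H(j240)| = 55.3 / (1420 × 240) = 0.00016222
20 log₁₀(0.00016222) = -75.80 dB

-75.8 dB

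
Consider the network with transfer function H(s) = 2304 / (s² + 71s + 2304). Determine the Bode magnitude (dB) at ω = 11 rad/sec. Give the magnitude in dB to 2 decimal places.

|(j11)² + 71(j11) + 2304| = |2183 + j781| = 2319
|H(j11)| = 2304 / 2319 = 0.99375
20 log₁₀(0.99375) = -0.054 dB

-0.05 dB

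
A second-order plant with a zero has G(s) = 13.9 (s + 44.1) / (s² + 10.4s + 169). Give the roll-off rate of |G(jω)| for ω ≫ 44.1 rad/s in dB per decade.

-20 dB/decade

With 1 zero and 2 poles, the high-frequency asymptotic slope is 20 × (1 − 2) = -20 dB/decade.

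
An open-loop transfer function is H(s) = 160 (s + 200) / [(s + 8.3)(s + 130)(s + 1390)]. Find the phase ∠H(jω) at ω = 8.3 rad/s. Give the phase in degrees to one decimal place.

∠(j8.3 + 200) = arctan(8.3/200) = 2.38°
∠(j8.3 + 8.3) = arctan(8.3/8.3) = 45.00°
∠(j8.3 + 130) = arctan(8.3/130) = 3.65°
∠(j8.3 + 1390) = arctan(8.3/1390) = 0.34°
∠H(j8.3) = 2.38° − (45.00° + 3.65° + 0.34°) = -46.62°

-46.6°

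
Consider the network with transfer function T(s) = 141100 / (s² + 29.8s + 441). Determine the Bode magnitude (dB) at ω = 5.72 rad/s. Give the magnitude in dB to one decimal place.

50.1 dB

|(j5.72)² + 29.8(j5.72) + 441| = |408.28 + j170.46| = 442.4
|T(j5.72)| = 141100 / 442.4 = 318.92
20 log₁₀(318.92) = 50.07 dB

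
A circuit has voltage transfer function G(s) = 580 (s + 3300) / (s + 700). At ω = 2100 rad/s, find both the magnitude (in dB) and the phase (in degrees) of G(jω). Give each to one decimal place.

|j2100 + 3300| = √(2100² + 3300²) = 3912
|j2100 + 700| = √(2100² + 700²) = 2214
|G(j2100)| = 580 × 3912 / 2214 = 1024.9
20 log₁₀(1024.9) = 60.21 dB
∠(j2100 + 3300) = arctan(2100/3300) = 32.47°
∠(j2100 + 700) = arctan(2100/700) = 71.57°
∠G(j2100) = 32.47° − 71.57° = -39.09°

|G| = 60.2 dB, ∠G = -39.1 deg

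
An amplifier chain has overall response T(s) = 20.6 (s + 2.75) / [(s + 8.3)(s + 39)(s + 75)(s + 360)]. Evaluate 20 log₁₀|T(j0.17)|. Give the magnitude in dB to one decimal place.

|j0.17 + 2.75| = √(0.17² + 2.75²) = 2.755
|j0.17 + 8.3| = √(0.17² + 8.3²) = 8.302
|j0.17 + 39| = √(0.17² + 39²) = 39
|j0.17 + 75| = √(0.17² + 75²) = 75
|j0.17 + 360| = √(0.17² + 360²) = 360
|T(j0.17)| = 20.6 × 2.755 / (8.302 × 39 × 75 × 360) = 6.4927e-06
20 log₁₀(6.4927e-06) = -103.75 dB

-103.8 dB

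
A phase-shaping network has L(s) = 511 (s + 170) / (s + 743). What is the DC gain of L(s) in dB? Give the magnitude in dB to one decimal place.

41.4 dB

L(0) = 511 × 170 / 743 = 116.92
20 log₁₀(116.92) = 41.36 dB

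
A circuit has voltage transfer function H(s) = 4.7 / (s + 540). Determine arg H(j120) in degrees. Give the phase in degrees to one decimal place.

-12.5°

∠(j120 + 540) = arctan(120/540) = 12.53°
∠H(j120) = −12.53° = -12.53°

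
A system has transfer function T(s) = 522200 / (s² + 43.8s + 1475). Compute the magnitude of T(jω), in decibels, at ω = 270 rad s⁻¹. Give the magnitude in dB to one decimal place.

17.2 dB

|(j270)² + 43.8(j270) + 1475| = |-71425 + j11826| = 7.24e+04
|T(j270)| = 522200 / 7.24e+04 = 7.213
20 log₁₀(7.213) = 17.16 dB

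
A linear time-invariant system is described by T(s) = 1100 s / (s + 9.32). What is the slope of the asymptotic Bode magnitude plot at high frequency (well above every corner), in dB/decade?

With 1 zero and 1 pole, the high-frequency asymptotic slope is 20 × (1 − 1) = 0 dB/decade.

0 dB/decade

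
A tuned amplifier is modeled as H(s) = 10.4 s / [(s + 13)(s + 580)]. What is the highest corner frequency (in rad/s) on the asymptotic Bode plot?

580 rad/s

Break frequencies occur at each pole and zero magnitude: 13 rad/s, 580 rad/s.
The highest is 580 rad/s.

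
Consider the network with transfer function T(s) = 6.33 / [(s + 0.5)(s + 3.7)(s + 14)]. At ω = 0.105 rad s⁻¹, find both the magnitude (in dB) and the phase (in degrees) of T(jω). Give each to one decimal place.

|j0.105 + 0.5| = √(0.105² + 0.5²) = 0.5109
|j0.105 + 3.7| = √(0.105² + 3.7²) = 3.701
|j0.105 + 14| = √(0.105² + 14²) = 14
|T(j0.105)| = 6.33 / (0.5109 × 3.701 × 14) = 0.23908
20 log₁₀(0.23908) = -12.43 dB
∠(j0.105 + 0.5) = arctan(0.105/0.5) = 11.86°
∠(j0.105 + 3.7) = arctan(0.105/3.7) = 1.63°
∠(j0.105 + 14) = arctan(0.105/14) = 0.43°
∠T(j0.105) = − (11.86° + 1.63° + 0.43°) = -13.92°

|T| = -12.4 dB, ∠T = -13.9°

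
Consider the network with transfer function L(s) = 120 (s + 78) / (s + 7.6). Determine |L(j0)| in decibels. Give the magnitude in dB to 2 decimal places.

61.81 dB

L(0) = 120 × 78 / 7.6 = 1231.6
20 log₁₀(1231.6) = 61.809 dB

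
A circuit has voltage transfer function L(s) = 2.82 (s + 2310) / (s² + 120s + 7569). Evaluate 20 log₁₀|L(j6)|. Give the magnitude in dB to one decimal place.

|j6 + 2310| = √(6² + 2310²) = 2310
|(j6)² + 120(j6) + 7569| = |7533 + j720| = 7567
|L(j6)| = 2.82 × 2310 / 7567 = 0.86083
20 log₁₀(0.86083) = -1.30 dB

-1.3 dB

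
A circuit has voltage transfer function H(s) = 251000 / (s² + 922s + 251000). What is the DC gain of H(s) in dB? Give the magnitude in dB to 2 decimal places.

0.00 dB

H(0) = 251000 / 251000 = 1
20 log₁₀(1) = 0.000 dB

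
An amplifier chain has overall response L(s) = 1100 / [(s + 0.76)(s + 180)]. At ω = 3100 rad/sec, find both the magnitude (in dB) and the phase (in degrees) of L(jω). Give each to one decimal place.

|j3100 + 0.76| = √(3100² + 0.76²) = 3100
|j3100 + 180| = √(3100² + 180²) = 3105
|L(j3100)| = 1100 / (3100 × 3105) = 0.00011427
20 log₁₀(0.00011427) = -78.84 dB
∠(j3100 + 0.76) = arctan(3100/0.76) = 89.99°
∠(j3100 + 180) = arctan(3100/180) = 86.68°
∠L(j3100) = − (89.99° + 86.68°) = -176.66°

|L| = -78.8 dB, ∠L = -176.7°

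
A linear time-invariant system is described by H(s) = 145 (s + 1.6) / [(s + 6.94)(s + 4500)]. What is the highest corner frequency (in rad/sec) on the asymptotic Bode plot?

Break frequencies occur at each pole and zero magnitude: 1.6 rad/sec, 6.94 rad/sec, 4500 rad/sec.
The highest is 4500 rad/sec.

4500 rad/sec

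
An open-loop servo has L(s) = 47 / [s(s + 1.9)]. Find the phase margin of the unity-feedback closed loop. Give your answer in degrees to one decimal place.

15.8°

Gain crossover: |L(jω)| = 1 at ω ≈ 6.73 rad/sec.
∠L(j6.73) = −90° − arctan(6.73/1.9) ≈ -164.22°
PM = 180° + (-164.22°) = 15.78°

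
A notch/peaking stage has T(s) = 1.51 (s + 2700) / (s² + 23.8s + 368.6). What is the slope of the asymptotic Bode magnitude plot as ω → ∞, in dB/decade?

With 1 zero and 2 poles, the high-frequency asymptotic slope is 20 × (1 − 2) = -20 dB/decade.

-20 dB/decade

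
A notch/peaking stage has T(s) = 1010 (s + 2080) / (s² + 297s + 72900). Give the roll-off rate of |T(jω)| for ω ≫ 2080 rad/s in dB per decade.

-20 dB/decade

With 1 zero and 2 poles, the high-frequency asymptotic slope is 20 × (1 − 2) = -20 dB/decade.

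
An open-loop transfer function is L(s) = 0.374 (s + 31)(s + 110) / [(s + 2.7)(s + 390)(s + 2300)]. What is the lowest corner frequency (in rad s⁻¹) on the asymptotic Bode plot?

Break frequencies occur at each pole and zero magnitude: 2.7 rad s⁻¹, 31 rad s⁻¹, 110 rad s⁻¹, 390 rad s⁻¹, 2300 rad s⁻¹.
The lowest is 2.7 rad s⁻¹.

2.7 rad s⁻¹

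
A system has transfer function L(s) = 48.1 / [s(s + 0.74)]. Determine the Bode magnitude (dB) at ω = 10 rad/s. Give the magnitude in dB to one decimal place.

-6.4 dB

|j10 + 0.74| = √(10² + 0.74²) = 10.03
|j10| = 10
|L(j10)| = 48.1 / (10.03 × 10) = 0.47969
20 log₁₀(0.47969) = -6.38 dB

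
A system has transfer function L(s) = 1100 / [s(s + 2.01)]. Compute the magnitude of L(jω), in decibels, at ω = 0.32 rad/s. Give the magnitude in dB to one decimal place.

|j0.32 + 2.01| = √(0.32² + 2.01²) = 2.035
|j0.32| = 0.32
|L(j0.32)| = 1100 / (2.035 × 0.32) = 1688.9
20 log₁₀(1688.9) = 64.55 dB

64.6 dB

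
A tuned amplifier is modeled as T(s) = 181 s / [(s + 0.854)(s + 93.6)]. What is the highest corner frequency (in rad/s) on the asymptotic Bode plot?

93.6 rad/s

Break frequencies occur at each pole and zero magnitude: 0.854 rad/s, 93.6 rad/s.
The highest is 93.6 rad/s.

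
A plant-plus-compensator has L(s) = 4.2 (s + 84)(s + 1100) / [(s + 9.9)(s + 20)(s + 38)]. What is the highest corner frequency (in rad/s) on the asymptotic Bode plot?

Break frequencies occur at each pole and zero magnitude: 9.9 rad/s, 20 rad/s, 38 rad/s, 84 rad/s, 1100 rad/s.
The highest is 1100 rad/s.

1100 rad/s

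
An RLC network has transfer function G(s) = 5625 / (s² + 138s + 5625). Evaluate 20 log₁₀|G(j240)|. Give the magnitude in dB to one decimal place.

-20.8 dB

|(j240)² + 138(j240) + 5625| = |-51975 + j33120| = 6.163e+04
|G(j240)| = 5625 / 6.163e+04 = 0.09127
20 log₁₀(0.09127) = -20.79 dB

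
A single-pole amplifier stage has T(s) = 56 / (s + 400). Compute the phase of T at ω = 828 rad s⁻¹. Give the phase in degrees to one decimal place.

-64.2°

∠(j828 + 400) = arctan(828/400) = 64.22°
∠T(j828) = −64.22° = -64.22°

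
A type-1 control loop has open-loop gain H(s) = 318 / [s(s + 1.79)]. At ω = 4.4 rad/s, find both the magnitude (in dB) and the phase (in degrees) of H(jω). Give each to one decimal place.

|j4.4 + 1.79| = √(4.4² + 1.79²) = 4.75
|j4.4| = 4.4
|H(j4.4)| = 318 / (4.75 × 4.4) = 15.215
20 log₁₀(15.215) = 23.65 dB
∠(j4.4 + 1.79) = arctan(4.4/1.79) = 67.86°
∠(j4.4) = 90.00°
∠H(j4.4) = − (67.86° + 90.00°) = -157.86°

|H| = 23.6 dB, ∠H = -157.9°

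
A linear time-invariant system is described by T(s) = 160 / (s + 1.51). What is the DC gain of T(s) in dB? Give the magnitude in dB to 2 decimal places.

T(0) = 160 / 1.51 = 105.96
20 log₁₀(105.96) = 40.503 dB

40.50 dB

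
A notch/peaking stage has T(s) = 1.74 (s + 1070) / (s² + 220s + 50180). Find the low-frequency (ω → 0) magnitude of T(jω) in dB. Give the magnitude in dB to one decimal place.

T(0) = 1.74 × 1070 / 50180 = 0.037102
20 log₁₀(0.037102) = -28.61 dB

-28.6 dB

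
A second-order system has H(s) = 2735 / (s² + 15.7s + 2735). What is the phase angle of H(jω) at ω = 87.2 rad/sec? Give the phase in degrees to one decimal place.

-164.3°

∠[(j87.2)² + 15.7(j87.2) + 2735] = ∠[-4868.8 + j1369] = 164.29°
∠H(j87.2) = −164.29° = -164.29°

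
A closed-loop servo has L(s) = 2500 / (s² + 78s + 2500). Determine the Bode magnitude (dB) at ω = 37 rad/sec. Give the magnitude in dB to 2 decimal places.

|(j37)² + 78(j37) + 2500| = |1131 + j2886| = 3100
|L(j37)| = 2500 / 3100 = 0.80653
20 log₁₀(0.80653) = -1.868 dB

-1.87 dB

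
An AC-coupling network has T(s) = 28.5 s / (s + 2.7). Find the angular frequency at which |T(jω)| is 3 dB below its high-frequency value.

2.7 rad s⁻¹

For a single-pole high-pass, the −3 dB point is at the pole: ω = 2.7 rad s⁻¹.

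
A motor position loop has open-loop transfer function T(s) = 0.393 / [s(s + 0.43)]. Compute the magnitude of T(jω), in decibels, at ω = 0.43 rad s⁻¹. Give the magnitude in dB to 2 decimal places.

3.54 dB

|j0.43 + 0.43| = √(0.43² + 0.43²) = 0.6081
|j0.43| = 0.43
|T(j0.43)| = 0.393 / (0.6081 × 0.43) = 1.5029
20 log₁₀(1.5029) = 3.539 dB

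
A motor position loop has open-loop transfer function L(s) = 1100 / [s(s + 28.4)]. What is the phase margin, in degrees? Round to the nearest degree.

46 deg

Gain crossover: |L(jω)| = 1 at ω ≈ 27.7 rad s⁻¹.
∠L(j27.7) = −90° − arctan(27.7/28.4) ≈ -134.30°
PM = 180° + (-134.30°) = 45.70°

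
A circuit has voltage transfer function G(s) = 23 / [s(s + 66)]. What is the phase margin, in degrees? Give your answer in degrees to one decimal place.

Gain crossover: |G(jω)| = 1 at ω ≈ 0.348 rad/sec.
∠G(j0.348) = −90° − arctan(0.348/66) ≈ -90.30°
PM = 180° + (-90.30°) = 89.70°

89.7°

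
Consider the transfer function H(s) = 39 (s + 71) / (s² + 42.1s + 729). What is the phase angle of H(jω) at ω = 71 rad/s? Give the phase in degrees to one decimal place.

∠(j71 + 71) = arctan(71/71) = 45.00°
∠[(j71)² + 42.1(j71) + 729] = ∠[-4312 + j2989.1] = 145.27°
∠H(j71) = 45.00° − 145.27° = -100.27°

-100.3 deg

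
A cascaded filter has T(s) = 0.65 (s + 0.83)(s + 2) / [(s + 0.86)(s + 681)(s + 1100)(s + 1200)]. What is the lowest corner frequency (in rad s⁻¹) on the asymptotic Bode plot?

Break frequencies occur at each pole and zero magnitude: 0.83 rad s⁻¹, 0.86 rad s⁻¹, 2 rad s⁻¹, 681 rad s⁻¹, 1100 rad s⁻¹, 1200 rad s⁻¹.
The lowest is 0.83 rad s⁻¹.

0.83 rad s⁻¹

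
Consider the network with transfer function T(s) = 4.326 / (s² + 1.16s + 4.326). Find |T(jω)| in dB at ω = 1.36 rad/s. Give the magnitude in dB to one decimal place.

|(j1.36)² + 1.16(j1.36) + 4.326| = |2.4764 + j1.5776| = 2.936
|T(j1.36)| = 4.326 / 2.936 = 1.4733
20 log₁₀(1.4733) = 3.37 dB

3.4 dB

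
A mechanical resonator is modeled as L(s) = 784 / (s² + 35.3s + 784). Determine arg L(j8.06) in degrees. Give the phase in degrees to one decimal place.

∠[(j8.06)² + 35.3(j8.06) + 784] = ∠[719.04 + j284.52] = 21.59°
∠L(j8.06) = −21.59° = -21.59°

-21.6°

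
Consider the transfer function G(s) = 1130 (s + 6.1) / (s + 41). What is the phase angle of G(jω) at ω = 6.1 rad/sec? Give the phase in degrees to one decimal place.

36.5°

∠(j6.1 + 6.1) = arctan(6.1/6.1) = 45.00°
∠(j6.1 + 41) = arctan(6.1/41) = 8.46°
∠G(j6.1) = 45.00° − 8.46° = 36.54°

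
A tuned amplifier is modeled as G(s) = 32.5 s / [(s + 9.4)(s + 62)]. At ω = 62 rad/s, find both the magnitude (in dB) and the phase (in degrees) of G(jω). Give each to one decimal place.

|G| = -8.7 dB, ∠G = -36.4°

|j62| = 62
|j62 + 9.4| = √(62² + 9.4²) = 62.71
|j62 + 62| = √(62² + 62²) = 87.68
|G(j62)| = 32.5 × 62 / (62.71 × 87.68) = 0.36647
20 log₁₀(0.36647) = -8.72 dB
∠(j62) = 90.00°
∠(j62 + 9.4) = arctan(62/9.4) = 81.38°
∠(j62 + 62) = arctan(62/62) = 45.00°
∠G(j62) = 90.00° − (81.38° + 45.00°) = -36.38°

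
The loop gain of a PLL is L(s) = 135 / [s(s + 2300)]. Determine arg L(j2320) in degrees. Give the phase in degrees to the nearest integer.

∠(j2320 + 2300) = arctan(2320/2300) = 45.25°
∠(j2320) = 90.00°
∠L(j2320) = − (45.25° + 90.00°) = -135.25°

-135°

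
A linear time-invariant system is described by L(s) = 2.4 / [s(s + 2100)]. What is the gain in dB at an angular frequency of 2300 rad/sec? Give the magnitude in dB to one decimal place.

-129.5 dB

|j2300 + 2100| = √(2300² + 2100²) = 3114
|j2300| = 2300
|L(j2300)| = 2.4 / (3114 × 2300) = 3.3504e-07
20 log₁₀(3.3504e-07) = -129.50 dB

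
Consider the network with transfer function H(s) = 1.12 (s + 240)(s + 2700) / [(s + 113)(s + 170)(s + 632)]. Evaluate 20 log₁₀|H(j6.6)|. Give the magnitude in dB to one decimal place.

|j6.6 + 240| = √(6.6² + 240²) = 240.1
|j6.6 + 2700| = √(6.6² + 2700²) = 2700
|j6.6 + 113| = √(6.6² + 113²) = 113.2
|j6.6 + 170| = √(6.6² + 170²) = 170.1
|j6.6 + 632| = √(6.6² + 632²) = 632
|H(j6.6)| = 1.12 × 240.1 × 2700 / (113.2 × 170.1 × 632) = 0.059652
20 log₁₀(0.059652) = -24.49 dB

-24.5 dB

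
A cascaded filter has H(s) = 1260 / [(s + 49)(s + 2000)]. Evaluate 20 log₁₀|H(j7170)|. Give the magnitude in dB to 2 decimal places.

-92.54 dB

|j7170 + 49| = √(7170² + 49²) = 7170
|j7170 + 2000| = √(7170² + 2000²) = 7444
|H(j7170)| = 1260 / (7170 × 7444) = 2.3608e-05
20 log₁₀(2.3608e-05) = -92.539 dB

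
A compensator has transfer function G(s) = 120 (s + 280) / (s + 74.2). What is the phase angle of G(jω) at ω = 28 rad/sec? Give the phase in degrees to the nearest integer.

∠(j28 + 280) = arctan(28/280) = 5.71°
∠(j28 + 74.2) = arctan(28/74.2) = 20.67°
∠G(j28) = 5.71° − 20.67° = -14.96°

-15 deg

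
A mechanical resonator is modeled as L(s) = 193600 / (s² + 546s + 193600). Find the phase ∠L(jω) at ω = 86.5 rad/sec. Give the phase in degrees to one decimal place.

-14.2 deg

∠[(j86.5)² + 546(j86.5) + 193600] = ∠[1.8612e+05 + j47229] = 14.24°
∠L(j86.5) = −14.24° = -14.24°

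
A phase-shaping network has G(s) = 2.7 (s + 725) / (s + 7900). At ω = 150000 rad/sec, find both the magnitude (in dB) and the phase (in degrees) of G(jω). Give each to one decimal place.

|G| = 8.6 dB, ∠G = 2.7°

|j150000 + 725| = √(150000² + 725²) = 1.5e+05
|j150000 + 7900| = √(150000² + 7900²) = 1.502e+05
|G(j150000)| = 2.7 × 1.5e+05 / 1.502e+05 = 2.6963
20 log₁₀(2.6963) = 8.62 dB
∠(j150000 + 725) = arctan(150000/725) = 89.72°
∠(j150000 + 7900) = arctan(150000/7900) = 86.99°
∠G(j150000) = 89.72° − 86.99° = 2.74°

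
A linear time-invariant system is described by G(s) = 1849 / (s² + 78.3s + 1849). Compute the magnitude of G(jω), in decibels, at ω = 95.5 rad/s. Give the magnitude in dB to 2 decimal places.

-15.03 dB

|(j95.5)² + 78.3(j95.5) + 1849| = |-7271.2 + j7477.6| = 1.043e+04
|G(j95.5)| = 1849 / 1.043e+04 = 0.17728
20 log₁₀(0.17728) = -15.027 dB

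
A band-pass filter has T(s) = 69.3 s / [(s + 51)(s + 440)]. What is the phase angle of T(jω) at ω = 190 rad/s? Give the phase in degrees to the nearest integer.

-8°

∠(j190) = 90.00°
∠(j190 + 51) = arctan(190/51) = 74.97°
∠(j190 + 440) = arctan(190/440) = 23.36°
∠T(j190) = 90.00° − (74.97° + 23.36°) = -8.33°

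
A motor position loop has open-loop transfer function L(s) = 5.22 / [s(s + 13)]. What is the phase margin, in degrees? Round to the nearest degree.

88°

Gain crossover: |L(jω)| = 1 at ω ≈ 0.401 rad/sec.
∠L(j0.401) = −90° − arctan(0.401/13) ≈ -91.77°
PM = 180° + (-91.77°) = 88.23°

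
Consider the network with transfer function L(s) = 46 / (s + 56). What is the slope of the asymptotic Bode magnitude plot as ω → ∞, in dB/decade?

-20 dB/decade

With 0 zeros and 1 pole, the high-frequency asymptotic slope is 20 × (0 − 1) = -20 dB/decade.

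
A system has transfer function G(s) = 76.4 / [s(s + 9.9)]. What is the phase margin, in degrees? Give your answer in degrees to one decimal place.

Gain crossover: |G(jω)| = 1 at ω ≈ 6.46 rad/sec.
∠G(j6.46) = −90° − arctan(6.46/9.9) ≈ -123.13°
PM = 180° + (-123.13°) = 56.87°

56.9°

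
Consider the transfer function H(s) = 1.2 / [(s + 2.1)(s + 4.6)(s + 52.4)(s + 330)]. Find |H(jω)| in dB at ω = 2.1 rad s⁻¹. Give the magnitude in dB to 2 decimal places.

-106.71 dB

|j2.1 + 2.1| = √(2.1² + 2.1²) = 2.97
|j2.1 + 4.6| = √(2.1² + 4.6²) = 5.057
|j2.1 + 52.4| = √(2.1² + 52.4²) = 52.44
|j2.1 + 330| = √(2.1² + 330²) = 330
|H(j2.1)| = 1.2 / (2.97 × 5.057 × 52.44 × 330) = 4.6172e-06
20 log₁₀(4.6172e-06) = -106.712 dB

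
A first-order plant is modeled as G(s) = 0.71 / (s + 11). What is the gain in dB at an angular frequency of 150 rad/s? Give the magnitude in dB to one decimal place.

-46.5 dB

|j150 + 11| = √(150² + 11²) = 150.4
|G(j150)| = 0.71 / 150.4 = 0.0047207
20 log₁₀(0.0047207) = -46.52 dB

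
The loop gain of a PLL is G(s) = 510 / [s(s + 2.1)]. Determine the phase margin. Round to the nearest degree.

Gain crossover: |G(jω)| = 1 at ω ≈ 22.5 rad/s.
∠G(j22.5) = −90° − arctan(22.5/2.1) ≈ -174.68°
PM = 180° + (-174.68°) = 5.32°

5 deg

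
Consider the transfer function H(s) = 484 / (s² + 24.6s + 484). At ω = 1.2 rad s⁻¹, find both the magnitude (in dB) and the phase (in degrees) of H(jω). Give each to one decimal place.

|(j1.2)² + 24.6(j1.2) + 484| = |482.56 + j29.52| = 483.5
|H(j1.2)| = 484 / 483.5 = 1.0011
20 log₁₀(1.0011) = 0.01 dB
∠[(j1.2)² + 24.6(j1.2) + 484] = ∠[482.56 + j29.52] = 3.50°
∠H(j1.2) = −3.50° = -3.50°

|H| = 0.0 dB, ∠H = -3.5°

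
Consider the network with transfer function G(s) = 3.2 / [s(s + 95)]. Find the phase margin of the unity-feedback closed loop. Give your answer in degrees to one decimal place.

Gain crossover: |G(jω)| = 1 at ω ≈ 0.0337 rad/s.
∠G(j0.0337) = −90° − arctan(0.0337/95) ≈ -90.02°
PM = 180° + (-90.02°) = 89.98°

90.0°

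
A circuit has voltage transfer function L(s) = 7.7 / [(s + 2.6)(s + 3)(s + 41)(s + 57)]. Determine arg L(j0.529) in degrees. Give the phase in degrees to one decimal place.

∠(j0.529 + 2.6) = arctan(0.529/2.6) = 11.50°
∠(j0.529 + 3) = arctan(0.529/3) = 10.00°
∠(j0.529 + 41) = arctan(0.529/41) = 0.74°
∠(j0.529 + 57) = arctan(0.529/57) = 0.53°
∠L(j0.529) = − (11.50° + 10.00° + 0.74° + 0.53°) = -22.77°

-22.8°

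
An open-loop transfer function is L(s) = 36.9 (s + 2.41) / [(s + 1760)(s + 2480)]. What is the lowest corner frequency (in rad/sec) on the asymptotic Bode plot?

2.41 rad/sec

Break frequencies occur at each pole and zero magnitude: 2.41 rad/sec, 1760 rad/sec, 2480 rad/sec.
The lowest is 2.41 rad/sec.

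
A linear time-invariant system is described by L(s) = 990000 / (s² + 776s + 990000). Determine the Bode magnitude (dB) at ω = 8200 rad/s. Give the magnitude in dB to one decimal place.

-36.6 dB

|(j8200)² + 776(j8200) + 990000| = |-6.625e+07 + j6.3632e+06| = 6.655e+07
|L(j8200)| = 990000 / 6.655e+07 = 0.014875
20 log₁₀(0.014875) = -36.55 dB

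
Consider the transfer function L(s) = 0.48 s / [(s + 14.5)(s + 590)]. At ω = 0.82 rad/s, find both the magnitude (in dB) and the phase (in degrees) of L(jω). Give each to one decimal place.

|L| = -86.8 dB, ∠L = 86.7°

|j0.82| = 0.82
|j0.82 + 14.5| = √(0.82² + 14.5²) = 14.52
|j0.82 + 590| = √(0.82² + 590²) = 590
|L(j0.82)| = 0.48 × 0.82 / (14.52 × 590) = 4.5935e-05
20 log₁₀(4.5935e-05) = -86.76 dB
∠(j0.82) = 90.00°
∠(j0.82 + 14.5) = arctan(0.82/14.5) = 3.24°
∠(j0.82 + 590) = arctan(0.82/590) = 0.08°
∠L(j0.82) = 90.00° − (3.24° + 0.08°) = 86.68°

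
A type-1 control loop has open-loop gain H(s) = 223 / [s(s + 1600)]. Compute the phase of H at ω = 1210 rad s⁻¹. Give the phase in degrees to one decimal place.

∠(j1210 + 1600) = arctan(1210/1600) = 37.10°
∠(j1210) = 90.00°
∠H(j1210) = − (37.10° + 90.00°) = -127.10°

-127.1°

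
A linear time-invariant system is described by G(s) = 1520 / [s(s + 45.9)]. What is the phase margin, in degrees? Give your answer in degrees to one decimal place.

Gain crossover: |G(jω)| = 1 at ω ≈ 28.2 rad/sec.
∠G(j28.2) = −90° − arctan(28.2/45.9) ≈ -121.58°
PM = 180° + (-121.58°) = 58.42°

58.4°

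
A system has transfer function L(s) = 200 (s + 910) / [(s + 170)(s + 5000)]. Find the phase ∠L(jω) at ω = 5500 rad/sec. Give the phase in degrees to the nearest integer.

-55°

∠(j5500 + 910) = arctan(5500/910) = 80.61°
∠(j5500 + 170) = arctan(5500/170) = 88.23°
∠(j5500 + 5000) = arctan(5500/5000) = 47.73°
∠L(j5500) = 80.61° − (88.23° + 47.73°) = -55.35°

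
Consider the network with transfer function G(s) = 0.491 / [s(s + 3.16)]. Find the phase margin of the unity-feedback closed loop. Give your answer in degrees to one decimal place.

Gain crossover: |G(jω)| = 1 at ω ≈ 0.155 rad s⁻¹.
∠G(j0.155) = −90° − arctan(0.155/3.16) ≈ -92.81°
PM = 180° + (-92.81°) = 87.19°

87.2°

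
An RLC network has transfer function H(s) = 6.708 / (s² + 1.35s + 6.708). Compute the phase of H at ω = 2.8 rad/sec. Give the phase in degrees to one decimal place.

∠[(j2.8)² + 1.35(j2.8) + 6.708] = ∠[-1.132 + j3.78] = 106.67°
∠H(j2.8) = −106.67° = -106.67°

-106.7 deg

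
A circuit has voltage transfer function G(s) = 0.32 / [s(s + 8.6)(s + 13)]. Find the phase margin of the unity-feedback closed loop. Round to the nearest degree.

Gain crossover: |G(jω)| = 1 at ω ≈ 0.00286 rad/s.
∠G(j0.00286) = −90° − arctan(0.00286/8.6) − arctan(0.00286/13) ≈ -90.03°
PM = 180° + (-90.03°) = 89.97°

90°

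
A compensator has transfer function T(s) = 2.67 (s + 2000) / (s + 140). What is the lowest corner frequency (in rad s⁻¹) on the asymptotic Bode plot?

Break frequencies occur at each pole and zero magnitude: 140 rad s⁻¹, 2000 rad s⁻¹.
The lowest is 140 rad s⁻¹.

140 rad s⁻¹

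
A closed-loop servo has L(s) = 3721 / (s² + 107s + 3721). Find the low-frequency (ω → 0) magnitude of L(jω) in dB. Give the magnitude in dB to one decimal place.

0.0 dB

L(0) = 3721 / 3721 = 1
20 log₁₀(1) = 0.00 dB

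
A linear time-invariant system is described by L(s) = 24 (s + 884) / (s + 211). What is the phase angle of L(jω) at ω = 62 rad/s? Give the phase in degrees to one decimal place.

-12.4 deg

∠(j62 + 884) = arctan(62/884) = 4.01°
∠(j62 + 211) = arctan(62/211) = 16.37°
∠L(j62) = 4.01° − 16.37° = -12.36°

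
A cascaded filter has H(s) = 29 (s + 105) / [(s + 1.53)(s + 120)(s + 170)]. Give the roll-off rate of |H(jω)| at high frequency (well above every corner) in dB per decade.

-40 dB/decade

With 1 zero and 3 poles, the high-frequency asymptotic slope is 20 × (1 − 3) = -40 dB/decade.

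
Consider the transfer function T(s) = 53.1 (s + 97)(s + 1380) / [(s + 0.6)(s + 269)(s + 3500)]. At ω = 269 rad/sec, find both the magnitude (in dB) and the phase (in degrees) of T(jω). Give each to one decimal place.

|T| = -24.5 dB, ∠T = -58.1°

|j269 + 97| = √(269² + 97²) = 286
|j269 + 1380| = √(269² + 1380²) = 1406
|j269 + 0.6| = √(269² + 0.6²) = 269
|j269 + 269| = √(269² + 269²) = 380.4
|j269 + 3500| = √(269² + 3500²) = 3510
|T(j269)| = 53.1 × 286 × 1406 / (269 × 380.4 × 3510) = 0.059429
20 log₁₀(0.059429) = -24.52 dB
∠(j269 + 97) = arctan(269/97) = 70.17°
∠(j269 + 1380) = arctan(269/1380) = 11.03°
∠(j269 + 0.6) = arctan(269/0.6) = 89.87°
∠(j269 + 269) = arctan(269/269) = 45.00°
∠(j269 + 3500) = arctan(269/3500) = 4.39°
∠T(j269) = 70.17° + 11.03° − (89.87° + 45.00° + 4.39°) = -58.07°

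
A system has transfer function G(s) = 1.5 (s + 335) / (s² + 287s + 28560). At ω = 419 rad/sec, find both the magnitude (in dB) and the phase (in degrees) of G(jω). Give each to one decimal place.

|j419 + 335| = √(419² + 335²) = 536.5
|(j419)² + 287(j419) + 28560| = |-1.47e+05 + j1.2025e+05| = 1.899e+05
|G(j419)| = 1.5 × 536.5 / 1.899e+05 = 0.0042369
20 log₁₀(0.0042369) = -47.46 dB
∠(j419 + 335) = arctan(419/335) = 51.36°
∠[(j419)² + 287(j419) + 28560] = ∠[-1.47e+05 + j1.2025e+05] = 140.72°
∠G(j419) = 51.36° − 140.72° = -89.36°

|G| = -47.5 dB, ∠G = -89.4 deg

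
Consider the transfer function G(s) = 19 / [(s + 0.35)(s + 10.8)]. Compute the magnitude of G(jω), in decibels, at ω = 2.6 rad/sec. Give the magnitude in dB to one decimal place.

|j2.6 + 0.35| = √(2.6² + 0.35²) = 2.623
|j2.6 + 10.8| = √(2.6² + 10.8²) = 11.11
|G(j2.6)| = 19 / (2.623 × 11.11) = 0.65196
20 log₁₀(0.65196) = -3.72 dB

-3.7 dB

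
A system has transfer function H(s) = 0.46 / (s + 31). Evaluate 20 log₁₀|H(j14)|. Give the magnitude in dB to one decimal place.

-37.4 dB

|j14 + 31| = √(14² + 31²) = 34.01
|H(j14)| = 0.46 / 34.01 = 0.013524
20 log₁₀(0.013524) = -37.38 dB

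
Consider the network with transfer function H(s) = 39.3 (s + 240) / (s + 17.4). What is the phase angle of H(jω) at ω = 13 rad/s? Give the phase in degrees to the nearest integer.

-34°

∠(j13 + 240) = arctan(13/240) = 3.10°
∠(j13 + 17.4) = arctan(13/17.4) = 36.76°
∠H(j13) = 3.10° − 36.76° = -33.66°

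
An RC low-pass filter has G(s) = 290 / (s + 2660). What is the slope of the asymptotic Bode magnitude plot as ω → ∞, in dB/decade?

With 0 zeros and 1 pole, the high-frequency asymptotic slope is 20 × (0 − 1) = -20 dB/decade.

-20 dB/decade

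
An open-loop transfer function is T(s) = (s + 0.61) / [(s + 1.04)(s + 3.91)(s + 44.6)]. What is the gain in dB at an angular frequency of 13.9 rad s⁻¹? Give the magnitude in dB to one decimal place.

|j13.9 + 0.61| = √(13.9² + 0.61²) = 13.91
|j13.9 + 1.04| = √(13.9² + 1.04²) = 13.94
|j13.9 + 3.91| = √(13.9² + 3.91²) = 14.44
|j13.9 + 44.6| = √(13.9² + 44.6²) = 46.72
|T(j13.9)| = 1 × 13.91 / (13.94 × 14.44 × 46.72) = 0.0014798
20 log₁₀(0.0014798) = -56.60 dB

-56.6 dB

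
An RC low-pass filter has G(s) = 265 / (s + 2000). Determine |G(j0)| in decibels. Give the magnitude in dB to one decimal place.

-17.6 dB

G(0) = 265 / 2000 = 0.1325
20 log₁₀(0.1325) = -17.56 dB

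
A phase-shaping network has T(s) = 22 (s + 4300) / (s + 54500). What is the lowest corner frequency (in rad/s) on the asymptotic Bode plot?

4300 rad/s

Break frequencies occur at each pole and zero magnitude: 4300 rad/s, 54500 rad/s.
The lowest is 4300 rad/s.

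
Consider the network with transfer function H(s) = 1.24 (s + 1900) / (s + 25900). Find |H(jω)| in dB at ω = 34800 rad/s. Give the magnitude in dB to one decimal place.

|j34800 + 1900| = √(34800² + 1900²) = 3.485e+04
|j34800 + 25900| = √(34800² + 25900²) = 4.338e+04
|H(j34800)| = 1.24 × 3.485e+04 / 4.338e+04 = 0.99622
20 log₁₀(0.99622) = -0.03 dB

-0.0 dB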